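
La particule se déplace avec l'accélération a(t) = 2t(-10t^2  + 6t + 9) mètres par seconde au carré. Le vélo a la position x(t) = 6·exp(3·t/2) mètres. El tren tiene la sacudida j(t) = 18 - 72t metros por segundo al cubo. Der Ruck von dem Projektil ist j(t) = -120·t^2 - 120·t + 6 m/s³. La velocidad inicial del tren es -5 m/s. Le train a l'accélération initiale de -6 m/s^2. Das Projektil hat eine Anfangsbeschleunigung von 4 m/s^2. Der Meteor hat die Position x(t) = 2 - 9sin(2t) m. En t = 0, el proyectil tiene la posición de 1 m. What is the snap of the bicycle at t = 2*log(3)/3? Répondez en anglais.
We must differentiate our position equation x(t) = 6·exp(3·t/2) 4 times. Differentiating position, we get velocity: v(t) = 9·exp(3·t/2). The derivative of velocity gives acceleration: a(t) = 27·exp(3·t/2)/2. Differentiating acceleration, we get jerk: j(t) = 81·exp(3·t/2)/4. Differentiating jerk, we get snap: s(t) = 243·exp(3·t/2)/8. From the given snap equation s(t) = 243·exp(3·t/2)/8, we substitute t = 2*log(3)/3 to get s = 729/8.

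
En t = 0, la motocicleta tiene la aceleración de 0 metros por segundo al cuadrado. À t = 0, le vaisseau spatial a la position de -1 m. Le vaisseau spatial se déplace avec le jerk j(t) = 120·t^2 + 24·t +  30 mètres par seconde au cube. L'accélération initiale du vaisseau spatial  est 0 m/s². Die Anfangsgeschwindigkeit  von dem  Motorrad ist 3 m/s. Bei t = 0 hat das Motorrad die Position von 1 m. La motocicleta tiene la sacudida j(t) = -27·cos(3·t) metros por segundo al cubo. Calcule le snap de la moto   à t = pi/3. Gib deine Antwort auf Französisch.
Nous devons dériver notre équation du jerk j(t) = -27·cos(3·t) 1 fois. La dérivée du jerk donne le snap: s(t) = 81·sin(3·t). De l'équation du snap s(t) = 81·sin(3·t), nous substituons t = pi/3 pour obtenir s = 0.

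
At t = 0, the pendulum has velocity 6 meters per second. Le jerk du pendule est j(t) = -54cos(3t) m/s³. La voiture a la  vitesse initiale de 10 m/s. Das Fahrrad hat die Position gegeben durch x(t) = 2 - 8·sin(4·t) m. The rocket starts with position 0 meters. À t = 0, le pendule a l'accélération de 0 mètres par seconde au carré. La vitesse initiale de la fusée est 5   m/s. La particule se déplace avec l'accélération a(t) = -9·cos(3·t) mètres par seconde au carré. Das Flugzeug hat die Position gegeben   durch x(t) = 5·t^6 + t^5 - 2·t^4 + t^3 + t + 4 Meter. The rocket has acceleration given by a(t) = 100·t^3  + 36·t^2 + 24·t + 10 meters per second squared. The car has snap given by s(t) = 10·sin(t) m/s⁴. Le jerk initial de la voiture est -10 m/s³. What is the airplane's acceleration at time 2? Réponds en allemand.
Ausgehend von der Position x(t) = 5·t^6 + t^5 - 2·t^4 + t^3 + t + 4, nehmen wir 2 Ableitungen. Durch Ableiten von der Position erhalten wir die Geschwindigkeit: v(t) = 30·t^5 + 5·t^4 - 8·t^3 + 3·t^2 + 1. Die Ableitung von der Geschwindigkeit ergibt die Beschleunigung: a(t) = 150·t^4 + 20·t^3 - 24·t^2 + 6·t. Mit a(t) = 150·t^4 + 20·t^3 - 24·t^2 + 6·t und Einsetzen von t = 2, finden wir a = 2476.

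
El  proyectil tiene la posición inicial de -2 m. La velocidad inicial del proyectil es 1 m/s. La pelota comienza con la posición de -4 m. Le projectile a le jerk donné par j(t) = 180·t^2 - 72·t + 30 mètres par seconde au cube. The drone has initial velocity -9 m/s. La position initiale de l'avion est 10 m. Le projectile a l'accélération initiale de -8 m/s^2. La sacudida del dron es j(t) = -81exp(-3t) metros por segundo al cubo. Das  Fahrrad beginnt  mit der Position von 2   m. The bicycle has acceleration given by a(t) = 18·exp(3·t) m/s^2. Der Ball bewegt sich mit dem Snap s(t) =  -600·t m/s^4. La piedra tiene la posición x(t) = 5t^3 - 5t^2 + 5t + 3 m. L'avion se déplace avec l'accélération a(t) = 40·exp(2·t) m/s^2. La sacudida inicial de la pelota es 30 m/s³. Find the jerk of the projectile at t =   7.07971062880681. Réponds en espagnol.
Usando j(t) = 180·t^2 - 72·t + 30 y sustituyendo t = 7.07971062880681, encontramos j = 8542.27530050113.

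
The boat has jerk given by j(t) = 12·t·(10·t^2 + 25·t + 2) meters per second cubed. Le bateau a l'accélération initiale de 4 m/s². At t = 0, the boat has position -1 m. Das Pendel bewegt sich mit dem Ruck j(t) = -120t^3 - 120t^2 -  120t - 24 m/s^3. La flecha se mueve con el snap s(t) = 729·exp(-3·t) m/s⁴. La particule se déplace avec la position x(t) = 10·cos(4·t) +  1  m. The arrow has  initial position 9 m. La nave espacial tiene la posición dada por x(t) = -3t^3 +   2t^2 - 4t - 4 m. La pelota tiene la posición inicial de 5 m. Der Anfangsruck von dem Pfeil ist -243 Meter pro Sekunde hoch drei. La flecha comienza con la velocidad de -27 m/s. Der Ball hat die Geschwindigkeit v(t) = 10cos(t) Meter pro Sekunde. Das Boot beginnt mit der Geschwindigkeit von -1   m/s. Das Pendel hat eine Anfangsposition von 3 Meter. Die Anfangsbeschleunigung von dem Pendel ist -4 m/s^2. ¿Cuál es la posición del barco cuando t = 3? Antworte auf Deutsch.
Um dies zu lösen, müssen wir 3 Integrale unserer Gleichung für den Ruck j(t) = 12·t·(10·t^2 + 25·t + 2) finden. Die Stammfunktion von dem Ruck ist die Beschleunigung. Mit a(0) = 4 erhalten wir a(t) = 30·t^4 + 100·t^3 + 12·t^2 + 4. Durch Integration von der Beschleunigung und Verwendung der Anfangsbedingung v(0) = -1, erhalten wir v(t) = 6·t^5 + 25·t^4 + 4·t^3 + 4·t - 1. Durch Integration von der Geschwindigkeit und Verwendung der Anfangsbedingung x(0) = -1, erhalten wir x(t) = t^6 + 5·t^5 + t^4 + 2·t^2 - t - 1. Wir haben die Position x(t) = t^6 + 5·t^5 + t^4 + 2·t^2 - t - 1. Durch Einsetzen von t = 3: x(3) = 2039.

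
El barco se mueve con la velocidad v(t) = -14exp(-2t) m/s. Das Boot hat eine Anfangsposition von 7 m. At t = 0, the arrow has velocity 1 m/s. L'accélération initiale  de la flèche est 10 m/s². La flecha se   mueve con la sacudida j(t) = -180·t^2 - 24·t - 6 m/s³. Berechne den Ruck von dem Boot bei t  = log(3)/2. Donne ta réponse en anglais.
To solve this, we need to take 2 derivatives of our velocity equation v(t) = -14·exp(-2·t). Differentiating velocity, we get acceleration: a(t) = 28·exp(-2·t). Differentiating acceleration, we get jerk: j(t) = -56·exp(-2·t). We have jerk j(t) = -56·exp(-2·t). Substituting t = log(3)/2: j(log(3)/2) = -56/3.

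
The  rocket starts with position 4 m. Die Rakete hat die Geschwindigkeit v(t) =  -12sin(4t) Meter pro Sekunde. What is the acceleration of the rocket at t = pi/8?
Starting from velocity v(t) = -12·sin(4·t), we take 1 derivative. Differentiating velocity, we get acceleration: a(t) = -48·cos(4·t). We have acceleration a(t) = -48·cos(4·t). Substituting t = pi/8: a(pi/8) = 0.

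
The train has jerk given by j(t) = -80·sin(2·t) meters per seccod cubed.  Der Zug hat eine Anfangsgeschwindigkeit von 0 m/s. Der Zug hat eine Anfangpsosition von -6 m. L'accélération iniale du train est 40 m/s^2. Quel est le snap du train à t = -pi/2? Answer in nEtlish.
We must differentiate our jerk equation j(t) = -80·sin(2·t) 1 time. Taking d/dt of j(t), we find s(t) = -160·cos(2·t). From the given snap equation s(t) = -160·cos(2·t), we substitute t = -pi/2 to get s = 160.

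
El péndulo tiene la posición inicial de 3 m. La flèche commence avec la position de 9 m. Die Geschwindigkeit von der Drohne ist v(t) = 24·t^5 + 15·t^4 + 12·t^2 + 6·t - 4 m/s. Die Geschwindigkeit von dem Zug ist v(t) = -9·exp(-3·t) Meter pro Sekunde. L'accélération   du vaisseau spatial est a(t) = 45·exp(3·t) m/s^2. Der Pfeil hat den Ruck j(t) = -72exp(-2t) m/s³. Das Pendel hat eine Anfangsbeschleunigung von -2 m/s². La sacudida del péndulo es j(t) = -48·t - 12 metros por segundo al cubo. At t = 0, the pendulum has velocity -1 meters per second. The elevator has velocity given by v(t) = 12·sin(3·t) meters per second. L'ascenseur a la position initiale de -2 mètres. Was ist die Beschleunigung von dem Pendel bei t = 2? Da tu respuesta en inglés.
Starting from jerk j(t) = -48·t - 12, we take 1 integral. Integrating jerk and using the initial condition a(0) = -2, we get a(t) = -24·t^2 - 12·t - 2. Using a(t) = -24·t^2 - 12·t - 2 and substituting t = 2, we find a = -122.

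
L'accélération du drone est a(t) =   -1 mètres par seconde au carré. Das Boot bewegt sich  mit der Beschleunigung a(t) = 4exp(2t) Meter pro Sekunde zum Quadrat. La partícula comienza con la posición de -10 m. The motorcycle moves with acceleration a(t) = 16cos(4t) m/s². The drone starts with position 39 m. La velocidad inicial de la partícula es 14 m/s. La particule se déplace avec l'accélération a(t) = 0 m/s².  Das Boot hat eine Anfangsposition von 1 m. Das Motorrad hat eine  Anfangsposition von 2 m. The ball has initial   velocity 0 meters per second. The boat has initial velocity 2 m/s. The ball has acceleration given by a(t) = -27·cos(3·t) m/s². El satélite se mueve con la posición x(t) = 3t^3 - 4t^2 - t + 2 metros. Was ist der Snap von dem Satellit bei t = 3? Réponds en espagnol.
Para resolver esto, necesitamos tomar 4 derivadas de nuestra ecuación de la posición x(t) = 3·t^3 - 4·t^2 - t + 2. Tomando d/dt de x(t), encontramos v(t) = 9·t^2 - 8·t - 1. Derivando la velocidad, obtenemos la aceleración: a(t) = 18·t - 8. Derivando la aceleración, obtenemos la sacudida: j(t) = 18. Derivando la sacudida, obtenemos el snap: s(t) = 0. Tenemos el snap s(t) = 0. Sustituyendo t = 3: s(3) = 0.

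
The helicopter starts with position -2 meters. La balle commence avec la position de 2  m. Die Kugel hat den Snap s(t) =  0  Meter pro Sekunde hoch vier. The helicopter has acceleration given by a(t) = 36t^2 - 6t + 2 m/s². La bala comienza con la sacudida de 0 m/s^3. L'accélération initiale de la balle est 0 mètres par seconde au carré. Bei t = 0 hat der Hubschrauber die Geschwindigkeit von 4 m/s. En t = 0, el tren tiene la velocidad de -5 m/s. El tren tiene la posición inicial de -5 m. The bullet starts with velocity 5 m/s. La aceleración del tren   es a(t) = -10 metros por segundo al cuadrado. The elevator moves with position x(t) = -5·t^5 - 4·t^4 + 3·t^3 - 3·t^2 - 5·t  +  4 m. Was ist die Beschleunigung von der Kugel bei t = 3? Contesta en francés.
Nous devons trouver la primitive de notre équation du snap s(t) = 0 2 fois. En prenant ∫s(t)dt et en appliquant j(0) = 0, nous trouvons j(t) = 0. En prenant ∫j(t)dt et en appliquant a(0) = 0, nous trouvons a(t) = 0. Nous avons l'accélération a(t) = 0. En substituant t = 3: a(3) = 0.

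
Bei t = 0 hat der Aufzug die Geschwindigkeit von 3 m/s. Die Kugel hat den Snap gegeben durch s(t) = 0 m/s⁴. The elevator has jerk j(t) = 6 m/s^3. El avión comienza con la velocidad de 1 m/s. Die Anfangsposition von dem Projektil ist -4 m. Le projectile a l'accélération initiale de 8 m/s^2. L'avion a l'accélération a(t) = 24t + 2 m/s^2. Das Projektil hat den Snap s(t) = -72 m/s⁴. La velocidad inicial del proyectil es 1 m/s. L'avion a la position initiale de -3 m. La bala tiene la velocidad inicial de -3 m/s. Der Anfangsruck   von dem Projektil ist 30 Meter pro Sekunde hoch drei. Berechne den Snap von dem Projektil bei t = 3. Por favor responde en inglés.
Using s(t) = -72 and substituting t = 3, we find s = -72.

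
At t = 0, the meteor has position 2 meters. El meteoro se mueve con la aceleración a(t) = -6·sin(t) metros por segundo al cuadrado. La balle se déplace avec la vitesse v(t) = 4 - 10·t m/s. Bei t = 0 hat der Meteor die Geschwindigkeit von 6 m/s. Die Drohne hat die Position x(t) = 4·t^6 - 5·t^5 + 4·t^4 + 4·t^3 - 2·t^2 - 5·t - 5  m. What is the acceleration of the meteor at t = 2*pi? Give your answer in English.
We have acceleration a(t) = -6·sin(t). Substituting t = 2*pi: a(2*pi) = 0.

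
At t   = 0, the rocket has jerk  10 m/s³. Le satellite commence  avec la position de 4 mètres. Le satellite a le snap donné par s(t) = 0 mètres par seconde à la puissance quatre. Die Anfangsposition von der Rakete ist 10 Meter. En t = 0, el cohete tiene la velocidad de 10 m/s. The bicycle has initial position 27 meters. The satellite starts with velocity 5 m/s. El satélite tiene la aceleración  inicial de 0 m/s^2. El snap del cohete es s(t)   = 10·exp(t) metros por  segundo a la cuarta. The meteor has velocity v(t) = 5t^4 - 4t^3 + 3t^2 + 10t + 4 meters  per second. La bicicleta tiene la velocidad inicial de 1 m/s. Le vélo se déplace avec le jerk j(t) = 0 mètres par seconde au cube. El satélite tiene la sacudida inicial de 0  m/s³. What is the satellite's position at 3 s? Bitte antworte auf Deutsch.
Wir müssen unsere Gleichung für den Snap s(t) = 0 4-mal integrieren. Das Integral von dem Snap ist der Ruck. Mit j(0) = 0 erhalten wir j(t) = 0. Mit ∫j(t)dt und Anwendung von a(0) = 0, finden wir a(t) = 0. Durch Integration von der Beschleunigung und Verwendung der Anfangsbedingung v(0) = 5, erhalten wir v(t) = 5. Das Integral von der Geschwindigkeit, mit x(0) = 4, ergibt die Position: x(t) = 5·t + 4. Aus der Gleichung für die Position x(t) = 5·t + 4, setzen wir t = 3 ein und erhalten x = 19.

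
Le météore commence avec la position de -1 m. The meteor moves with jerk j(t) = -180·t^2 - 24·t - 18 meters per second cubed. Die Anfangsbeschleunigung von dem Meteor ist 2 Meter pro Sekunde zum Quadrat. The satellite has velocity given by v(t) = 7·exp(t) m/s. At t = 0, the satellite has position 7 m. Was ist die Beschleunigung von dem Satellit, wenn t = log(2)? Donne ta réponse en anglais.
Starting from velocity v(t) = 7·exp(t), we take 1 derivative. Taking d/dt of v(t), we find a(t) = 7·exp(t). From the given acceleration equation a(t) = 7·exp(t), we substitute t = log(2) to get a = 14.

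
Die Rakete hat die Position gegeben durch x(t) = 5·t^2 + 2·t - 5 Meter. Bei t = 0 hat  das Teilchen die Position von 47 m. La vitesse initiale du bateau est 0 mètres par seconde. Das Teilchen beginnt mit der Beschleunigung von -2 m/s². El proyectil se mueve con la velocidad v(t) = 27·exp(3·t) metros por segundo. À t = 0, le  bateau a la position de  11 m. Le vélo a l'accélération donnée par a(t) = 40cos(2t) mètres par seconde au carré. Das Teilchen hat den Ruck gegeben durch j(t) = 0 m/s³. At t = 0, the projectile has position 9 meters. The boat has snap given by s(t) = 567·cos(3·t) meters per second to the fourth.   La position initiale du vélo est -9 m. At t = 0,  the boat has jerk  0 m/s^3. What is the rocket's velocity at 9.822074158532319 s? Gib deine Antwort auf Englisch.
To solve this, we need to take 1 derivative of our position equation x(t) = 5·t^2 + 2·t - 5. Taking d/dt of x(t), we find v(t) = 10·t + 2. We have velocity v(t) = 10·t + 2. Substituting t = 9.822074158532319: v(9.822074158532319) = 100.220741585323.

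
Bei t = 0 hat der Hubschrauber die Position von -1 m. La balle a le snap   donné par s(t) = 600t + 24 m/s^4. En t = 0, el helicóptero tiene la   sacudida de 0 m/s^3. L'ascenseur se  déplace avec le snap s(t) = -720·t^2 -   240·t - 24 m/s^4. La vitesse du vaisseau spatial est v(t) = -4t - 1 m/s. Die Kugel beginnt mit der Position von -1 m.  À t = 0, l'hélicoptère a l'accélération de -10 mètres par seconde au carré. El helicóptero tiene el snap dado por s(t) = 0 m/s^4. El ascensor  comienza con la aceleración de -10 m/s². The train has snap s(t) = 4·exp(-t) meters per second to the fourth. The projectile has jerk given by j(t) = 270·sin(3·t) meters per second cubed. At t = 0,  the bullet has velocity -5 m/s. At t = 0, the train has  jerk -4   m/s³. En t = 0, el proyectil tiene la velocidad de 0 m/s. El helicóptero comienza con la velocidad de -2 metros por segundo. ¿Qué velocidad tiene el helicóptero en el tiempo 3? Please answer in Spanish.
Necesitamos integrar nuestra ecuación del snap s(t) = 0 3 veces. La integral del snap, con j(0) = 0, da la sacudida: j(t) = 0. Integrando la sacudida y usando la condición inicial a(0) = -10, obtenemos a(t) = -10. La integral de la aceleración es la velocidad. Usando v(0) = -2, obtenemos v(t) = -10·t - 2. Tenemos la velocidad v(t) = -10·t - 2. Sustituyendo t = 3: v(3) = -32.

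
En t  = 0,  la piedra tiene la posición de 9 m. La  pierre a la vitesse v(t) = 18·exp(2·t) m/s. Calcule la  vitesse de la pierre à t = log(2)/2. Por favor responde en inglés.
We have velocity v(t) = 18·exp(2·t). Substituting t = log(2)/2: v(log(2)/2) = 36.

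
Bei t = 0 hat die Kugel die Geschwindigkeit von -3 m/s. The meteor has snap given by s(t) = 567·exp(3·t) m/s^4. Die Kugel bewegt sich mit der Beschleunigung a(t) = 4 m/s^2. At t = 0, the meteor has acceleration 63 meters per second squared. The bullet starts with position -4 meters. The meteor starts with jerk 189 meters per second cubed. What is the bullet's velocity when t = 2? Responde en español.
Partiendo de la aceleración a(t) = 4, tomamos 1 integral. La antiderivada de la aceleración, con v(0) = -3, da la velocidad: v(t) = 4·t - 3. Usando v(t) = 4·t - 3 y sustituyendo t = 2, encontramos v = 5.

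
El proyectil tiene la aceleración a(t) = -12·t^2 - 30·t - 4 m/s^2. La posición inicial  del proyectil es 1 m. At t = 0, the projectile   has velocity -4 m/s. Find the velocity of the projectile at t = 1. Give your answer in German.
Wir müssen die Stammfunktion unserer Gleichung für die Beschleunigung a(t) = -12·t^2 - 30·t - 4 1-mal finden. Mit ∫a(t)dt und Anwendung von v(0) = -4, finden wir v(t) = -4·t^3 - 15·t^2 - 4·t - 4. Aus der Gleichung für die Geschwindigkeit v(t) = -4·t^3 - 15·t^2 - 4·t - 4, setzen wir t = 1 ein und erhalten v = -27.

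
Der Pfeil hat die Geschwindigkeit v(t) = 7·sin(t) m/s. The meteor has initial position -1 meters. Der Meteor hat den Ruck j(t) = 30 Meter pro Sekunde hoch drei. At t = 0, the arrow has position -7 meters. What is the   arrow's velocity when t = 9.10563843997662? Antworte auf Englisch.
From the given velocity equation v(t) = 7·sin(t), we substitute t = 9.10563843997662 to get v = 2.19624752844348.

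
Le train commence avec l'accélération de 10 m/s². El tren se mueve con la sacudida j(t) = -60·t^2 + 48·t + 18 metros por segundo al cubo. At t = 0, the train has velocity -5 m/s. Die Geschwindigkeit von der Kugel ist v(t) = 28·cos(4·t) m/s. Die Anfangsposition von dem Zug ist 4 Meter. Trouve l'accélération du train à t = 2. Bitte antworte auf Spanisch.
Necesitamos integrar nuestra ecuación de la sacudida j(t) = -60·t^2 + 48·t + 18 1 vez. Tomando ∫j(t)dt y aplicando a(0) = 10, encontramos a(t) = -20·t^3 + 24·t^2 + 18·t + 10. De la ecuación de la aceleración a(t) = -20·t^3 + 24·t^2 + 18·t + 10, sustituimos t = 2 para obtener a = -18.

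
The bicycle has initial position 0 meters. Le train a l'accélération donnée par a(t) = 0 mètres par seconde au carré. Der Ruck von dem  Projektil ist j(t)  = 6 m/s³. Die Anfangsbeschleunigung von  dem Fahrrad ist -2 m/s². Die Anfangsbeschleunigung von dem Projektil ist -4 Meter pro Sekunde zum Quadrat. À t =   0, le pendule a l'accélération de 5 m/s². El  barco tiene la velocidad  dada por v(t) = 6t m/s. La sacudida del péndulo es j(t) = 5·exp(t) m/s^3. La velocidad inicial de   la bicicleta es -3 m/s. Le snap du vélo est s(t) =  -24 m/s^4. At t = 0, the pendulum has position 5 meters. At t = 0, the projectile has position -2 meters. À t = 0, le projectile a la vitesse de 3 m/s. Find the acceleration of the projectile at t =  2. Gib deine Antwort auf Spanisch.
Debemos encontrar la integral de nuestra ecuación de la sacudida j(t) = 6 1 vez. Tomando ∫j(t)dt y aplicando a(0) = -4, encontramos a(t) = 6·t - 4. De la ecuación de la aceleración a(t) = 6·t - 4, sustituimos t = 2 para obtener a = 8.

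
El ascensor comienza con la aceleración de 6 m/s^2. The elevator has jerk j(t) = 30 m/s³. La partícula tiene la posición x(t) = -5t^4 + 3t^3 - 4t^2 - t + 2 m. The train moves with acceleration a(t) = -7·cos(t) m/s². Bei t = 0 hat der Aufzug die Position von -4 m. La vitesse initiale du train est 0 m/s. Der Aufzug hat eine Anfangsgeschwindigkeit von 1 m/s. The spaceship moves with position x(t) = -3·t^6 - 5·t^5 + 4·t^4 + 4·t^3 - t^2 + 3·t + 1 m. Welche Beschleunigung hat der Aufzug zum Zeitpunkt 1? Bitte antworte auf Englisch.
Starting from jerk j(t) = 30, we take 1 integral. Taking ∫j(t)dt and applying a(0) = 6, we find a(t) = 30·t + 6. We have acceleration a(t) = 30·t + 6. Substituting t = 1: a(1) = 36.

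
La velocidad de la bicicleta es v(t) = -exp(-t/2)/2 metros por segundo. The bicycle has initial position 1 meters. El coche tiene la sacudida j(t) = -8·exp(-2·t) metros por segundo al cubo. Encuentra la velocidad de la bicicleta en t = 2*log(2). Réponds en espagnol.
De la ecuación de la velocidad v(t) = -exp(-t/2)/2, sustituimos t = 2*log(2) para obtener v = -1/4.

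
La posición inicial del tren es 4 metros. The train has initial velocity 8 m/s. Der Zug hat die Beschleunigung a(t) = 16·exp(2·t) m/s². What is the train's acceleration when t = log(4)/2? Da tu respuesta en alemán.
Aus der Gleichung für die Beschleunigung a(t) = 16·exp(2·t), setzen wir t = log(4)/2 ein und erhalten a = 64.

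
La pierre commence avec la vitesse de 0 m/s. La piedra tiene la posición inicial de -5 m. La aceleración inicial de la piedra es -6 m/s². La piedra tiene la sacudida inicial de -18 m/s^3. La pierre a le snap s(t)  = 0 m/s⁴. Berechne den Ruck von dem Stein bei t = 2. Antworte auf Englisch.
We need to integrate our snap equation s(t) = 0 1 time. Taking ∫s(t)dt and applying j(0) = -18, we find j(t) = -18. We have jerk j(t) = -18. Substituting t = 2: j(2) = -18.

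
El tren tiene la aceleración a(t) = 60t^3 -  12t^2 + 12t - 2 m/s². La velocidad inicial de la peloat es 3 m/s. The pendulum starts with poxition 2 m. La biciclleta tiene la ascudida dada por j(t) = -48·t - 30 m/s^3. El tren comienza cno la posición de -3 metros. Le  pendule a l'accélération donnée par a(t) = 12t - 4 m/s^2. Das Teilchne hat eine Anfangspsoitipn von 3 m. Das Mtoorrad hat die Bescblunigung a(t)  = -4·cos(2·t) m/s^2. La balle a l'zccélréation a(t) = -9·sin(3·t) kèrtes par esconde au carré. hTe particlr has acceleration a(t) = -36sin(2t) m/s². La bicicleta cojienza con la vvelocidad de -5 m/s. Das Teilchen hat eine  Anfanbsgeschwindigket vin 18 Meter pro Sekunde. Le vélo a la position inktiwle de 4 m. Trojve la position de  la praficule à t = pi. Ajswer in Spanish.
Partiendo de la aceleración a(t) = -36·sin(2·t), tomamos 2 antiderivadas. Integrando la aceleración y usando la condición inicial v(0) = 18, obtenemos v(t) = 18·cos(2·t). Integrando la velocidad y usando la condición inicial x(0) = 3, obtenemos x(t) = 9·sin(2·t) + 3. De la ecuación de la posición x(t) = 9·sin(2·t) + 3, sustituimos t = pi para obtener x = 3.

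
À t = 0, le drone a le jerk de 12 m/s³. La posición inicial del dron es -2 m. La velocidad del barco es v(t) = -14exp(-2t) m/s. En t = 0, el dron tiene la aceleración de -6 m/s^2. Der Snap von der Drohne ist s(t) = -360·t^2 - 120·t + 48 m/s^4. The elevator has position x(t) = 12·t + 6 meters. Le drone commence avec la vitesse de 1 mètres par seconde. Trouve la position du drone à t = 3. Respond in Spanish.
Partiendo del snap s(t) = -360·t^2 - 120·t + 48, tomamos 4 antiderivadas. Integrando el snap y usando la condición inicial j(0) = 12, obtenemos j(t) = -120·t^3 - 60·t^2 + 48·t + 12. La antiderivada de la sacudida es la aceleración. Usando a(0) = -6, obtenemos a(t) = -30·t^4 - 20·t^3 + 24·t^2 + 12·t - 6. Tomando ∫a(t)dt y aplicando v(0) = 1, encontramos v(t) = -6·t^5 - 5·t^4 + 8·t^3 + 6·t^2 - 6·t + 1. Tomando ∫v(t)dt y aplicando x(0) = -2, encontramos x(t) = -t^6 - t^5 + 2·t^4 + 2·t^3 - 3·t^2 + t - 2. De la ecuación de la posición x(t) = -t^6 - t^5 + 2·t^4 + 2·t^3 - 3·t^2 + t - 2, sustituimos t = 3 para obtener x = -782.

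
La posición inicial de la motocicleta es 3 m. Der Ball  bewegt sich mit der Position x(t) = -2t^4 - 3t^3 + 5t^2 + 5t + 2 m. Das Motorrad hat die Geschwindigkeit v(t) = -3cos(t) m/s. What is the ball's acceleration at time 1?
Starting from position x(t) = -2·t^4 - 3·t^3 + 5·t^2 + 5·t + 2, we take 2 derivatives. Differentiating position, we get velocity: v(t) = -8·t^3 - 9·t^2 + 10·t + 5. Taking d/dt of v(t), we find a(t) = -24·t^2 - 18·t + 10. From the given acceleration equation a(t) = -24·t^2 - 18·t + 10, we substitute t = 1 to get a = -32.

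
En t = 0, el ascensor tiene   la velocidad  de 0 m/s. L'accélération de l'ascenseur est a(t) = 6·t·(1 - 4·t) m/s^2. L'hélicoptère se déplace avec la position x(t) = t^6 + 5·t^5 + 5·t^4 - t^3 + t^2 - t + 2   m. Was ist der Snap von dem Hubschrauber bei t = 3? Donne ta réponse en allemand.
Ausgehend von der Position x(t) = t^6 + 5·t^5 + 5·t^4 - t^3 + t^2 - t + 2, nehmen wir 4 Ableitungen. Mit d/dt von x(t) finden wir v(t) = 6·t^5 + 25·t^4 + 20·t^3 - 3·t^2 + 2·t - 1. Mit d/dt von v(t) finden wir a(t) = 30·t^4 + 100·t^3 + 60·t^2 - 6·t + 2. Durch Ableiten von der Beschleunigung erhalten wir den Ruck: j(t) = 120·t^3 + 300·t^2 + 120·t - 6. Die Ableitung von dem Ruck ergibt den Snap: s(t) = 360·t^2 + 600·t + 120. Mit s(t) = 360·t^2 + 600·t + 120 und Einsetzen von t = 3, finden wir s = 5160.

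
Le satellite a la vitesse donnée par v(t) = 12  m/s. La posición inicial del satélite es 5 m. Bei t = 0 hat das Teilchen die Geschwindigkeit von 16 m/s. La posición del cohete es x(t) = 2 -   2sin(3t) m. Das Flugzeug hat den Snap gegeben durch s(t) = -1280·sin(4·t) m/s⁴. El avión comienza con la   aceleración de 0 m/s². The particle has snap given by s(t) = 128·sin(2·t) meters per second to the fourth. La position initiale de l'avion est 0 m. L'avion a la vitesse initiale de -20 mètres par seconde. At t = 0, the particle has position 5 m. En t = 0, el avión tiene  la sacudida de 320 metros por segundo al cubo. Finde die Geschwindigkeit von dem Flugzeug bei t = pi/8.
Wir müssen unsere Gleichung für den Snap s(t) = -1280·sin(4·t) 3-mal integrieren. Das Integral von dem Snap, mit j(0) = 320, ergibt den Ruck: j(t) = 320·cos(4·t). Mit ∫j(t)dt und Anwendung von a(0) = 0, finden wir a(t) = 80·sin(4·t). Durch Integration von der Beschleunigung und Verwendung der Anfangsbedingung v(0) = -20, erhalten wir v(t) = -20·cos(4·t). Mit v(t) = -20·cos(4·t) und Einsetzen von t = pi/8, finden wir v = 0.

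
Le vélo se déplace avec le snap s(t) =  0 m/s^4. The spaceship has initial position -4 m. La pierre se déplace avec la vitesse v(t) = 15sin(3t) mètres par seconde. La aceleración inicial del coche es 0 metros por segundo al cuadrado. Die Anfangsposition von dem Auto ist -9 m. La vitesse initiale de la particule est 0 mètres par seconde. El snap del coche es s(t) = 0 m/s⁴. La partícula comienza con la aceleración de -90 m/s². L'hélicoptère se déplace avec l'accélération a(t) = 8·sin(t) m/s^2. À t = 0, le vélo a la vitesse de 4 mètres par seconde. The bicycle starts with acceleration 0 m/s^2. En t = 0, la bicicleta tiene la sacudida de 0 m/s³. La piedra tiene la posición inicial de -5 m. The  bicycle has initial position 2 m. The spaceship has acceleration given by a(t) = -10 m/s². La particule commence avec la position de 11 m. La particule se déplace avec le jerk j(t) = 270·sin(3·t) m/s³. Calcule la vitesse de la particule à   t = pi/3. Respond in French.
Nous devons trouver l'intégrale de notre équation du jerk j(t) = 270·sin(3·t) 2 fois. En prenant ∫j(t)dt et en appliquant a(0) = -90, nous trouvons a(t) = -90·cos(3·t). En intégrant l'accélération et en utilisant la condition initiale v(0) = 0, nous obtenons v(t) = -30·sin(3·t). En utilisant v(t) = -30·sin(3·t) et en substituant t = pi/3, nous trouvons v = 0.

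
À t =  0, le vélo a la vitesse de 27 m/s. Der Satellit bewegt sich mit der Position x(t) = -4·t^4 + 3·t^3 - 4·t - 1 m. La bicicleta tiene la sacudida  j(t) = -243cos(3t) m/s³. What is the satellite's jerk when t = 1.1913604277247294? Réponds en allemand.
Wir müssen unsere Gleichung für die Position x(t) = -4·t^4 + 3·t^3 - 4·t - 1 3-mal ableiten. Durch Ableiten von der Position erhalten wir die Geschwindigkeit: v(t) = -16·t^3 + 9·t^2 - 4. Durch Ableiten von der Geschwindigkeit erhalten wir die Beschleunigung: a(t) = -48·t^2 + 18·t. Mit d/dt von a(t) finden wir j(t) = 18 - 96·t. Wir haben den Ruck j(t) = 18 - 96·t. Durch Einsetzen von t = 1.1913604277247294: j(1.1913604277247294) = -96.3706010615740.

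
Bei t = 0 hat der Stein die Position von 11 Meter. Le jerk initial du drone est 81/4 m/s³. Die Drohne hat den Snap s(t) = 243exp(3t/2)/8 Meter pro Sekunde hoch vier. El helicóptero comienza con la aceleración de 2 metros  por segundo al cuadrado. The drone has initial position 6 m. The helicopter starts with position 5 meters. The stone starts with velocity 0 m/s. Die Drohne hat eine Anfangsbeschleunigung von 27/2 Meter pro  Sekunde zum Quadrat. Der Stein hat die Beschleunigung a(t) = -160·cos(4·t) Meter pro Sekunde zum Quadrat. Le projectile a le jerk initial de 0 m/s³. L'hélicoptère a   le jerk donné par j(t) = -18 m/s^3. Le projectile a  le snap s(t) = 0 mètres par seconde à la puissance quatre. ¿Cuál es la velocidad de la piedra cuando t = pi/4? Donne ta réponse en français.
Nous devons trouver la primitive de notre équation de l'accélération a(t) = -160·cos(4·t) 1 fois. L'intégrale de l'accélération est la vitesse. En utilisant v(0) = 0, nous obtenons v(t) = -40·sin(4·t). En utilisant v(t) = -40·sin(4·t) et en substituant t = pi/4, nous trouvons v = 0.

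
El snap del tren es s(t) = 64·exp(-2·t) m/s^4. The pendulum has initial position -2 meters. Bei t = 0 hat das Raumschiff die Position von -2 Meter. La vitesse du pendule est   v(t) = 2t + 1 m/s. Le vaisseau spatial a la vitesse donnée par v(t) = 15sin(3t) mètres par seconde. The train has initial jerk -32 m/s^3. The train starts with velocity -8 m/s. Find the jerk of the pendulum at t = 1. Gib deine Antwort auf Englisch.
We must differentiate our velocity equation v(t) = 2·t + 1 2 times. Taking d/dt of v(t), we find a(t) = 2. The derivative of acceleration gives jerk: j(t) = 0. Using j(t) = 0 and substituting t = 1, we find j = 0.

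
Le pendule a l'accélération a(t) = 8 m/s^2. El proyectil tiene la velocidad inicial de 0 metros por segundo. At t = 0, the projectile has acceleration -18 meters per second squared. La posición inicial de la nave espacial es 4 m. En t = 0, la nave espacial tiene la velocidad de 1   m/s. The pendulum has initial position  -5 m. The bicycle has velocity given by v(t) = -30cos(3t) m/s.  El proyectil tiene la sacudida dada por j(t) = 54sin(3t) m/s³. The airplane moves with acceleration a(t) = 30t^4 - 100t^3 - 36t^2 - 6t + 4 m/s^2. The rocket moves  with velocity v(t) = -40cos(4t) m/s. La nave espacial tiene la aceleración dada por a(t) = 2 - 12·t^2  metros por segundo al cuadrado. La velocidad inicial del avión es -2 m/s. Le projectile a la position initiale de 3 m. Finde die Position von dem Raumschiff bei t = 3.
Ausgehend von der Beschleunigung a(t) = 2 - 12·t^2, nehmen wir 2 Integrale. Das Integral von der Beschleunigung ist die Geschwindigkeit. Mit v(0) = 1 erhalten wir v(t) = -4·t^3 + 2·t + 1. Mit ∫v(t)dt und Anwendung von x(0) = 4, finden wir x(t) = -t^4 + t^2 + t + 4. Aus der Gleichung für die Position x(t) = -t^4 + t^2 + t + 4, setzen wir t = 3 ein und erhalten x = -65.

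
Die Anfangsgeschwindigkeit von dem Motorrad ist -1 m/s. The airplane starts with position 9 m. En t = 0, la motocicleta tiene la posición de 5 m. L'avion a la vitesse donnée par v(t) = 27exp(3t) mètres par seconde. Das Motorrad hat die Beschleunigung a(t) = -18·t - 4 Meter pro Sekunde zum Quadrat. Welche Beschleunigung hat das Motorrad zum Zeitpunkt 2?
Wir haben die Beschleunigung a(t) = -18·t - 4. Durch Einsetzen von t = 2: a(2) = -40.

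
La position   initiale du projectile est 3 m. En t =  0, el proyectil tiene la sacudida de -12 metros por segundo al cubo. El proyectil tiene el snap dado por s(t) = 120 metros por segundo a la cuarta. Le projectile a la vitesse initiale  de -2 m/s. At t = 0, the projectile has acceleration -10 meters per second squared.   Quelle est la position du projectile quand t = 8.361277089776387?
Nous devons intégrer notre équation du snap s(t) = 120 4 fois. En intégrant le snap et en utilisant la condition initiale j(0) = -12, nous obtenons j(t) = 120·t - 12. La primitive du jerk est l'accélération. En utilisant a(0) = -10, nous obtenons a(t) = 60·t^2 - 12·t - 10. La primitive de l'accélération est la vitesse. En utilisant v(0) = -2, nous obtenons v(t) = 20·t^3 - 6·t^2 - 10·t - 2. La primitive de la vitesse est la position. En utilisant x(0) = 3, nous obtenons x(t) = 5·t^4 - 2·t^3 - 5·t^2 - 2·t + 3. En utilisant x(t) = 5·t^4 - 2·t^3 - 5·t^2 - 2·t + 3 et en substituant t = 8.361277089776387, nous trouvons x = 22905.3407932404.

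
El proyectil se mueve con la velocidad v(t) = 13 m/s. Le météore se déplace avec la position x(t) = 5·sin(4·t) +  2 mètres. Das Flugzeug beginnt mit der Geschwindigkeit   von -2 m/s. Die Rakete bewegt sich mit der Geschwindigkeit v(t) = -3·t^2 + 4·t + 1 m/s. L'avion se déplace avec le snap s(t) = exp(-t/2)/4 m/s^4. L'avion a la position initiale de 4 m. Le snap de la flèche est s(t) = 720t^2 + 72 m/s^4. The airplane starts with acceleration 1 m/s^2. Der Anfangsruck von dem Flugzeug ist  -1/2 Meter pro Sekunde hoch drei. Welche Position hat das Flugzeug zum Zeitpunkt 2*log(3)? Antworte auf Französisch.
Nous devons intégrer notre équation du snap s(t) = exp(-t/2)/4 4 fois. En prenant ∫s(t)dt et en appliquant j(0) = -1/2, nous trouvons j(t) = -exp(-t/2)/2. En prenant ∫j(t)dt et en appliquant a(0) = 1, nous trouvons a(t) = exp(-t/2). La primitive de l'accélération, avec v(0) = -2, donne la vitesse: v(t) = -2·exp(-t/2). La primitive de la vitesse, avec x(0) = 4, donne la position: x(t) = 4·exp(-t/2). De l'équation de la position x(t) = 4·exp(-t/2), nous substituons t = 2*log(3) pour obtenir x = 4/3.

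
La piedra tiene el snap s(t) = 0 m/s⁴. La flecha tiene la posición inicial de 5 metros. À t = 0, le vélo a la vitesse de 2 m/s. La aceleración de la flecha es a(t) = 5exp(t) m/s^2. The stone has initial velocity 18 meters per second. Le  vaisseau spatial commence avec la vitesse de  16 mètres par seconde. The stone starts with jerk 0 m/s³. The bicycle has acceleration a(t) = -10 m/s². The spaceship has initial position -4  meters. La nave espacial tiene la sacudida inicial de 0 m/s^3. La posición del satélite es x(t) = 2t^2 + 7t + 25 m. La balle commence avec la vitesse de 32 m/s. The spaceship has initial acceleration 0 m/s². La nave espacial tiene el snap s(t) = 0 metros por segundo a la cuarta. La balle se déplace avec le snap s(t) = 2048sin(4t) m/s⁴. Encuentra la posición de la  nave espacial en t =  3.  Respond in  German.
Um dies zu lösen, müssen wir 4 Integrale unserer Gleichung für den Snap s(t) = 0 finden. Das Integral von dem Snap, mit j(0) = 0, ergibt den Ruck: j(t) = 0. Das Integral von dem Ruck, mit a(0) = 0, ergibt die Beschleunigung: a(t) = 0. Das Integral von der Beschleunigung ist die Geschwindigkeit. Mit v(0) = 16 erhalten wir v(t) = 16. Mit ∫v(t)dt und Anwendung von x(0) = -4, finden wir x(t) = 16·t - 4. Aus der Gleichung für die Position x(t) = 16·t - 4, setzen wir t = 3 ein und erhalten x = 44.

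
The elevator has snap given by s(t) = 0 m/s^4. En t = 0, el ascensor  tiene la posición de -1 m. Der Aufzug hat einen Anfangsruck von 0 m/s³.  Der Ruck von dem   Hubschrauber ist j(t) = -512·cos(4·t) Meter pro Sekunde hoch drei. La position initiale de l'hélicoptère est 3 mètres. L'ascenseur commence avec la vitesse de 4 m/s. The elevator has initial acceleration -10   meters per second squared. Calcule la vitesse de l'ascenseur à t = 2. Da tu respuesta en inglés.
We need to integrate our snap equation s(t) = 0 3 times. The integral of snap, with j(0) = 0, gives jerk: j(t) = 0. Finding the antiderivative of j(t) and using a(0) = -10: a(t) = -10. Finding the integral of a(t) and using v(0) = 4: v(t) = 4 - 10·t. Using v(t) = 4 - 10·t and substituting t = 2, we find v = -16.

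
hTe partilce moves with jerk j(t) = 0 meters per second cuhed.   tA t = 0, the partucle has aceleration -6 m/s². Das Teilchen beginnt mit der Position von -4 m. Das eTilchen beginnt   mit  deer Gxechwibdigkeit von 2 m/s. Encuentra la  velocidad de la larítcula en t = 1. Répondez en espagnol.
Partiendo de la sacudida j(t) = 0, tomamos 2 antiderivadas. Tomando ∫j(t)dt y aplicando a(0) = -6, encontramos a(t) = -6. La antiderivada de la aceleración es la velocidad. Usando v(0) = 2, obtenemos v(t) = 2 - 6·t. Usando v(t) = 2 - 6·t y sustituyendo t = 1, encontramos v = -4.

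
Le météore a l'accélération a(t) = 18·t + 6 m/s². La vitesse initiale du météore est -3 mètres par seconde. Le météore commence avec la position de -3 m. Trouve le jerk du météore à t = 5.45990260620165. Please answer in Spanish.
Para resolver esto, necesitamos tomar 1 derivada de nuestra ecuación de la aceleración a(t) = 18·t + 6. Tomando d/dt de a(t), encontramos j(t) = 18. De la ecuación de la sacudida j(t) = 18, sustituimos t = 5.45990260620165 para obtener j = 18.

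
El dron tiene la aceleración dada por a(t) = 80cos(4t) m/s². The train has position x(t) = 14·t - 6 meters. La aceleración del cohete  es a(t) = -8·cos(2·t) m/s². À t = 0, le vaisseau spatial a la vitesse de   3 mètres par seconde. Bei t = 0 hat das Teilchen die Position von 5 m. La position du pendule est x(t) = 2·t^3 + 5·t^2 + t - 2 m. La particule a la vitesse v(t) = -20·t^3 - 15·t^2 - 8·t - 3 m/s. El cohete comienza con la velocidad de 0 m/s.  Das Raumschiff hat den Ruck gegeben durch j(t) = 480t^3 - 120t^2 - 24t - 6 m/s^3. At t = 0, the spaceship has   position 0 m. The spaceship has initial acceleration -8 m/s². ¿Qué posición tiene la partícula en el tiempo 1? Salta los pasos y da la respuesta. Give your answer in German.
Die Antwort ist -12.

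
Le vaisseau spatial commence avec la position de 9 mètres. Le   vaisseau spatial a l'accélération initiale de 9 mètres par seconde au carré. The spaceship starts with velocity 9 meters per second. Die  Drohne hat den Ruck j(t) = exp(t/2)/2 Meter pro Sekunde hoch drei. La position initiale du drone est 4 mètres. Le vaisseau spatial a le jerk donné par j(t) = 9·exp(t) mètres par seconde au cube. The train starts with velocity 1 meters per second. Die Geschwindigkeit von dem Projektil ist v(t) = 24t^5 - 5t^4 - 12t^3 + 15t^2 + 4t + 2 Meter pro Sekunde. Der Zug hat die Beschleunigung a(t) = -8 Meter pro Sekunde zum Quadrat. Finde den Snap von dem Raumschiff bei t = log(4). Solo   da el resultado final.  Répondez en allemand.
Der Snap bei t = log(4) ist s = 36.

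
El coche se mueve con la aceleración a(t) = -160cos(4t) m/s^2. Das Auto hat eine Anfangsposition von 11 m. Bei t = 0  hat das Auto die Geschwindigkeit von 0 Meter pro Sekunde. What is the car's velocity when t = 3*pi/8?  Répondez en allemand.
Um dies zu lösen, müssen wir 1 Stammfunktion unserer Gleichung für die Beschleunigung a(t) = -160·cos(4·t) finden. Das Integral von der Beschleunigung, mit v(0) = 0, ergibt die Geschwindigkeit: v(t) = -40·sin(4·t). Wir haben die Geschwindigkeit v(t) = -40·sin(4·t). Durch Einsetzen von t = 3*pi/8: v(3*pi/8) = 40.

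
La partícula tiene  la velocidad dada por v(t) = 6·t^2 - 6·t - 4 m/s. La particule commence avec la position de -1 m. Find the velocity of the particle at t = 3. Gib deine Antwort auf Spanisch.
Tenemos la velocidad v(t) = 6·t^2 - 6·t - 4. Sustituyendo t = 3: v(3) = 32.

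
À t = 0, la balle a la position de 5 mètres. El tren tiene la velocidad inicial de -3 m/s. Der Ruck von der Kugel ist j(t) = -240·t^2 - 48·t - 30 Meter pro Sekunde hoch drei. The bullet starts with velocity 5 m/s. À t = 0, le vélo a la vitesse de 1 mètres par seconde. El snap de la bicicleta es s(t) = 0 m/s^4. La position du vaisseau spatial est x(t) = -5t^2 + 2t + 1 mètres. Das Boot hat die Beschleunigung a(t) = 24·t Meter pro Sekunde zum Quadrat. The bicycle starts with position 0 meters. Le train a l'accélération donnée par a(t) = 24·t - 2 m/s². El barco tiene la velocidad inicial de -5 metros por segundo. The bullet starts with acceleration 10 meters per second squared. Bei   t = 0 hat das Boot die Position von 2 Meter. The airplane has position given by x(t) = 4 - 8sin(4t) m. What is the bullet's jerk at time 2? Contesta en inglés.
Using j(t) = -240·t^2 - 48·t - 30 and substituting t = 2, we find j = -1086.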